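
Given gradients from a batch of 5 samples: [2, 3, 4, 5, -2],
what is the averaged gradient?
Average gradient = 2.4

Average = (1/5)(2 + 3 + 4 + 5 + -2) = 12/5 = 2.4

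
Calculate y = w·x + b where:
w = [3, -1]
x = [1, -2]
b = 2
y = 7

y = (3)(1) + (-1)(-2) + 2 = 7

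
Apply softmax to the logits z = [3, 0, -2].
p = [0.9465, 0.0471, 0.0064]

exp(z) = [20.09, 1, 0.1353]
Sum = 21.22
p = [0.9465, 0.0471, 0.0064]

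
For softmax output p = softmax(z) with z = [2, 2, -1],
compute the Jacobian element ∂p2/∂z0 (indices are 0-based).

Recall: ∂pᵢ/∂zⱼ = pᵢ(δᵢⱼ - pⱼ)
∂p2/∂z0 = -0.01185

p = softmax(z) = [0.4879, 0.4879, 0.02429]
p2 = 0.02429, p0 = 0.4879

∂p2/∂z0 = -p2 × p0 = -0.02429 × 0.4879 = -0.01185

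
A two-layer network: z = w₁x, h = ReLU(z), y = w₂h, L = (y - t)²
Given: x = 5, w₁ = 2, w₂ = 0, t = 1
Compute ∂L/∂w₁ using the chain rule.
∂L/∂w₁ = 0

Forward pass:
z = w₁x = 2×5 = 10
h = ReLU(10) = 10
y = w₂h = 0×10 = 0

Backward pass:
∂L/∂y = 2(y - t) = 2(0 - 1) = -2
∂y/∂h = w₂ = 0
∂h/∂z = 1 (ReLU derivative)
∂z/∂w₁ = x = 5

∂L/∂w₁ = -2 × 0 × 1 × 5 = 0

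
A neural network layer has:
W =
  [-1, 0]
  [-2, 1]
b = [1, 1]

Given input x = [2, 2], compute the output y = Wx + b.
y = [-1, -1]

Wx = [-1×2 + 0×2, -2×2 + 1×2]
   = [-2, -2]
y = Wx + b = [-2 + 1, -2 + 1] = [-1, -1]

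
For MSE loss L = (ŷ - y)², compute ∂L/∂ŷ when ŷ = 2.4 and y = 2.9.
∂L/∂ŷ = -1.0

∂L/∂ŷ = 2(ŷ - y) = 2(2.4 - 2.9) = 2(-0.5) = -1.0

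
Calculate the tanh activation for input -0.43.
-0.4053

tanh(-0.43) = (e^(-0.43) - e^(0.43))/(e^(-0.43) + e^(0.43)) = -0.4053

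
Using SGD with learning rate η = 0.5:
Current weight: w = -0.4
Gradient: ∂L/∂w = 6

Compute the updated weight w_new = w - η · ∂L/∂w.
w_new = -3.4

w_new = w - η·∂L/∂w = -0.4 - 0.5×(6) = -0.4 - (3) = -3.4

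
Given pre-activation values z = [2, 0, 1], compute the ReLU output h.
h = [2, 0, 1]

ReLU applied element-wise: max(0,2)=2, max(0,0)=0, max(0,1)=1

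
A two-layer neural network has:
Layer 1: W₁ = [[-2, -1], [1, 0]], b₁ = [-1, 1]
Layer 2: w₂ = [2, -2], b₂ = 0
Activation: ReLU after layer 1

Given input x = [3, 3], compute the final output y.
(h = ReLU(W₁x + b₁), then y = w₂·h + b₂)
y = -8

Layer 1 pre-activation: z₁ = [-10, 4]
After ReLU: h = [0, 4]
Layer 2 output: y = 2×0 + -2×4 + 0 = -8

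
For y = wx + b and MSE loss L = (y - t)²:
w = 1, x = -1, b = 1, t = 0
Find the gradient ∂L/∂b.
∂L/∂b = 0

y = wx + b = (1)(-1) + 1 = 0
∂L/∂y = 2(y - t) = 2(0 - 0) = 0
∂y/∂b = 1
∂L/∂b = ∂L/∂y · ∂y/∂b = 0 × 1 = 0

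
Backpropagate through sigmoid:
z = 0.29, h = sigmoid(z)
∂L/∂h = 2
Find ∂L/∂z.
∂L/∂z = 0.4896

σ(0.29) = 0.572
σ'(0.29) = σ(0.29)(1 - σ(0.29)) = 0.572 × 0.428 = 0.2448
∂L/∂z = ∂L/∂h · σ'(z) = 2 × 0.2448 = 0.4896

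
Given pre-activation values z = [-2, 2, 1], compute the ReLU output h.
h = [0, 2, 1]

ReLU applied element-wise: max(0,-2)=0, max(0,2)=2, max(0,1)=1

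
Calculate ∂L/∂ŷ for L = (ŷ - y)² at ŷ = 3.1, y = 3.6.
∂L/∂ŷ = -1.0

∂L/∂ŷ = 2(ŷ - y) = 2(3.1 - 3.6) = 2(-0.5) = -1.0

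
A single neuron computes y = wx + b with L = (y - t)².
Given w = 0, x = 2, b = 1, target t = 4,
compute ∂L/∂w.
∂L/∂w = -12

y = wx + b = (0)(2) + 1 = 1
∂L/∂y = 2(y - t) = 2(1 - 4) = -6
∂y/∂w = x = 2
∂L/∂w = ∂L/∂y · ∂y/∂w = -6 × 2 = -12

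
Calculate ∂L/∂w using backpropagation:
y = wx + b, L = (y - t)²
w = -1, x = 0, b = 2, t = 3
∂L/∂w = 0

y = wx + b = (-1)(0) + 2 = 2
∂L/∂y = 2(y - t) = 2(2 - 3) = -2
∂y/∂w = x = 0
∂L/∂w = ∂L/∂y · ∂y/∂w = -2 × 0 = 0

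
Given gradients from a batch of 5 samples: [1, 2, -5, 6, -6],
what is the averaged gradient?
Average gradient = -0.4

Average = (1/5)(1 + 2 + -5 + 6 + -6) = -2/5 = -0.4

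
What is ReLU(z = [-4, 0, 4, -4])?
h = [0, 0, 4, 0]

ReLU applied element-wise: max(0,-4)=0, max(0,0)=0, max(0,4)=4, max(0,-4)=0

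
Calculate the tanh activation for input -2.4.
-0.9837

tanh(-2.4) = (e^(-2.4) - e^(2.4))/(e^(-2.4) + e^(2.4)) = -0.9837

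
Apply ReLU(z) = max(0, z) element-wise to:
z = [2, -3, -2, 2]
h = [2, 0, 0, 2]

ReLU applied element-wise: max(0,2)=2, max(0,-3)=0, max(0,-2)=0, max(0,2)=2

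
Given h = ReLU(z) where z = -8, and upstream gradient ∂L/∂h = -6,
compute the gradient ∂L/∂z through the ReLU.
∂L/∂z = 0

h = ReLU(-8) = 0
Since z < 0: ∂h/∂z = 0
∂L/∂z = ∂L/∂h · ∂h/∂z = -6 × 0 = 0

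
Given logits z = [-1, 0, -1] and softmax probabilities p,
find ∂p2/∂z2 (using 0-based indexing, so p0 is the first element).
∂p2/∂z2 = 0.167

p = softmax(z) = [0.2119, 0.5761, 0.2119]
p2 = 0.2119

∂p2/∂z2 = p2(1 - p2) = 0.2119 × (1 - 0.2119) = 0.167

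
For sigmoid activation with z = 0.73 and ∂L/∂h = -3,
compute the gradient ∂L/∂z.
∂L/∂z = -0.6583

σ(0.73) = 0.6748
σ'(0.73) = σ(0.73)(1 - σ(0.73)) = 0.6748 × 0.3252 = 0.2194
∂L/∂z = ∂L/∂h · σ'(z) = -3 × 0.2194 = -0.6583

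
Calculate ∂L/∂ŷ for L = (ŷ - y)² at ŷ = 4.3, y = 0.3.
∂L/∂ŷ = 8.0

∂L/∂ŷ = 2(ŷ - y) = 2(4.3 - 0.3) = 2(4.0) = 8.0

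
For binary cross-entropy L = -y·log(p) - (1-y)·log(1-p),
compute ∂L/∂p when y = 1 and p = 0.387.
∂L/∂p = -2.584

∂L/∂p = -y/p + (1-y)/(1-p) = -1/0.387 + 0 = -2.584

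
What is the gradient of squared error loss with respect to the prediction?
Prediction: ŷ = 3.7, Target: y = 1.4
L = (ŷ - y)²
∂L/∂ŷ = 4.6

∂L/∂ŷ = 2(ŷ - y) = 2(3.7 - 1.4) = 2(2.3) = 4.6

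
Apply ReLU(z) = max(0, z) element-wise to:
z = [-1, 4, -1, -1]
h = [0, 4, 0, 0]

ReLU applied element-wise: max(0,-1)=0, max(0,4)=4, max(0,-1)=0, max(0,-1)=0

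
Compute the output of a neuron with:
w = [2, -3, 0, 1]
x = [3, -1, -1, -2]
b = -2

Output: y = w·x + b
y = 5

y = (2)(3) + (-3)(-1) + (0)(-1) + (1)(-2) + -2 = 5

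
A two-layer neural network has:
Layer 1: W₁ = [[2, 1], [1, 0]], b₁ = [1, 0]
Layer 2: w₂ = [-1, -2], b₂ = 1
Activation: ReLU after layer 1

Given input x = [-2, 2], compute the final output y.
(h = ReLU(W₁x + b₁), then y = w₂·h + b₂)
y = 1

Layer 1 pre-activation: z₁ = [-1, -2]
After ReLU: h = [0, 0]
Layer 2 output: y = -1×0 + -2×0 + 1 = 1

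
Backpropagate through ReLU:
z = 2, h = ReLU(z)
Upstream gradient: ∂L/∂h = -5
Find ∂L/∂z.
∂L/∂z = -5

h = ReLU(2) = 2
Since z > 0: ∂h/∂z = 1
∂L/∂z = ∂L/∂h · ∂h/∂z = -5 × 1 = -5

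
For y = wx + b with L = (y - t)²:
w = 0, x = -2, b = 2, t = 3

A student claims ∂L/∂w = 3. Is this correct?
Incorrect

y = (0)(-2) + 2 = 2
∂L/∂y = 2(y - t) = 2(2 - 3) = -2
∂y/∂w = x = -2
∂L/∂w = -2 × -2 = 4

Claimed value: 3
Incorrect: The correct gradient is 4.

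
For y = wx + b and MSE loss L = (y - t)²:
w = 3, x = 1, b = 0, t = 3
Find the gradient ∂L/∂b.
∂L/∂b = 0

y = wx + b = (3)(1) + 0 = 3
∂L/∂y = 2(y - t) = 2(3 - 3) = 0
∂y/∂b = 1
∂L/∂b = ∂L/∂y · ∂y/∂b = 0 × 1 = 0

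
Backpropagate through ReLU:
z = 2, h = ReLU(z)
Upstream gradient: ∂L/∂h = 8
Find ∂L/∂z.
∂L/∂z = 8

h = ReLU(2) = 2
Since z > 0: ∂h/∂z = 1
∂L/∂z = ∂L/∂h · ∂h/∂z = 8 × 1 = 8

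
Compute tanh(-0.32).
-0.3095

tanh(-0.32) = (e^(-0.32) - e^(0.32))/(e^(-0.32) + e^(0.32)) = -0.3095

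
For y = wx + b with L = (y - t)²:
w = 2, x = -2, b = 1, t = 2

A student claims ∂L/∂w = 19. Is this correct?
Incorrect

y = (2)(-2) + 1 = -3
∂L/∂y = 2(y - t) = 2(-3 - 2) = -10
∂y/∂w = x = -2
∂L/∂w = -10 × -2 = 20

Claimed value: 19
Incorrect: The correct gradient is 20.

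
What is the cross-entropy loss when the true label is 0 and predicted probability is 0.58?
L = 0.8675

L = -0·log(0.58) - 1·log(0.42) = -log(0.42) = 0.8675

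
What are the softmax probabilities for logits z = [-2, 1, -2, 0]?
p = [0.0339, 0.6815, 0.0339, 0.2507]

exp(z) = [0.1353, 2.718, 0.1353, 1]
Sum = 3.989
p = [0.0339, 0.6815, 0.0339, 0.2507]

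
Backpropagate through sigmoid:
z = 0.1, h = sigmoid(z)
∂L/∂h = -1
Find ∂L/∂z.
∂L/∂z = -0.2494

σ(0.1) = 0.525
σ'(0.1) = σ(0.1)(1 - σ(0.1)) = 0.525 × 0.475 = 0.2494
∂L/∂z = ∂L/∂h · σ'(z) = -1 × 0.2494 = -0.2494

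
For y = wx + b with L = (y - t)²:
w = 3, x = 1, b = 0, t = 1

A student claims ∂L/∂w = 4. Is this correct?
Correct

y = (3)(1) + 0 = 3
∂L/∂y = 2(y - t) = 2(3 - 1) = 4
∂y/∂w = x = 1
∂L/∂w = 4 × 1 = 4

Claimed value: 4
Correct: The correct gradient is 4.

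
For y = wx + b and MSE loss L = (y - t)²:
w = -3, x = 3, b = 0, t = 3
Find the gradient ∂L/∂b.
∂L/∂b = -24

y = wx + b = (-3)(3) + 0 = -9
∂L/∂y = 2(y - t) = 2(-9 - 3) = -24
∂y/∂b = 1
∂L/∂b = ∂L/∂y · ∂y/∂b = -24 × 1 = -24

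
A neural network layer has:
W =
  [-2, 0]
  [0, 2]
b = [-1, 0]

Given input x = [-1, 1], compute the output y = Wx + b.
y = [1, 2]

Wx = [-2×-1 + 0×1, 0×-1 + 2×1]
   = [2, 2]
y = Wx + b = [2 + -1, 2 + 0] = [1, 2]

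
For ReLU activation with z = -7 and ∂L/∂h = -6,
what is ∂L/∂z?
∂L/∂z = 0

h = ReLU(-7) = 0
Since z < 0: ∂h/∂z = 0
∂L/∂z = ∂L/∂h · ∂h/∂z = -6 × 0 = 0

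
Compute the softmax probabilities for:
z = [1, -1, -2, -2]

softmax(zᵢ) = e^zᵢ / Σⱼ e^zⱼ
p = [0.8098, 0.1096, 0.0403, 0.0403]

exp(z) = [2.718, 0.3679, 0.1353, 0.1353]
Sum = 3.357
p = [0.8098, 0.1096, 0.0403, 0.0403]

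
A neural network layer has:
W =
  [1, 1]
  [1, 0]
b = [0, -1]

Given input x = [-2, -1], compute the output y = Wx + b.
y = [-3, -3]

Wx = [1×-2 + 1×-1, 1×-2 + 0×-1]
   = [-3, -2]
y = Wx + b = [-3 + 0, -2 + -1] = [-3, -3]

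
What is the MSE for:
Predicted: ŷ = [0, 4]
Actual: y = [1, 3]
MSE = 1

MSE = (1/2)((0-1)² + (4-3)²) = (1/2)(1 + 1) = 1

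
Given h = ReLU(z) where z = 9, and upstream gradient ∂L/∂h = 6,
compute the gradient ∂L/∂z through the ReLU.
∂L/∂z = 6

h = ReLU(9) = 9
Since z > 0: ∂h/∂z = 1
∂L/∂z = ∂L/∂h · ∂h/∂z = 6 × 1 = 6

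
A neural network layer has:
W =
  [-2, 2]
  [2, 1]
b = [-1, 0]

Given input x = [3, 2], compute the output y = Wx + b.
y = [-3, 8]

Wx = [-2×3 + 2×2, 2×3 + 1×2]
   = [-2, 8]
y = Wx + b = [-2 + -1, 8 + 0] = [-3, 8]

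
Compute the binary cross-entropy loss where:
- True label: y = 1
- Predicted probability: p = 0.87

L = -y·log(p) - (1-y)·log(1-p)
L = 0.1393

L = -1·log(0.87) - 0·log(0.13) = -log(0.87) = 0.1393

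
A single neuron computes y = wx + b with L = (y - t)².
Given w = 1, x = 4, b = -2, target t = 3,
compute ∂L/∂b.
∂L/∂b = -2

y = wx + b = (1)(4) + -2 = 2
∂L/∂y = 2(y - t) = 2(2 - 3) = -2
∂y/∂b = 1
∂L/∂b = ∂L/∂y · ∂y/∂b = -2 × 1 = -2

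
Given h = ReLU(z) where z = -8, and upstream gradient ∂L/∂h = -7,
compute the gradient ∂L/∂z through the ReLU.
∂L/∂z = 0

h = ReLU(-8) = 0
Since z < 0: ∂h/∂z = 0
∂L/∂z = ∂L/∂h · ∂h/∂z = -7 × 0 = 0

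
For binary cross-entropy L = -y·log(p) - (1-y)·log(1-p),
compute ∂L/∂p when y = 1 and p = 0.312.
∂L/∂p = -3.205

∂L/∂p = -y/p + (1-y)/(1-p) = -1/0.312 + 0 = -3.205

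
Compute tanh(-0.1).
-0.09967

tanh(-0.1) = (e^(-0.1) - e^(0.1))/(e^(-0.1) + e^(0.1)) = -0.09967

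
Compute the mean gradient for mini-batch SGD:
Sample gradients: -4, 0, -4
Average gradient = -2.667

Average = (1/3)(-4 + 0 + -4) = -8/3 = -2.667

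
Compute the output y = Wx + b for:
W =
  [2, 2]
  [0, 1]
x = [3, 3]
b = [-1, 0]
y = [11, 3]

Wx = [2×3 + 2×3, 0×3 + 1×3]
   = [12, 3]
y = Wx + b = [12 + -1, 3 + 0] = [11, 3]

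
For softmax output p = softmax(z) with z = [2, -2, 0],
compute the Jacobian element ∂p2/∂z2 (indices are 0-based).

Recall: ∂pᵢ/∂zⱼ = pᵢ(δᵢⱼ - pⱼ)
∂p2/∂z2 = 0.1035

p = softmax(z) = [0.8668, 0.01588, 0.1173]
p2 = 0.1173

∂p2/∂z2 = p2(1 - p2) = 0.1173 × (1 - 0.1173) = 0.1035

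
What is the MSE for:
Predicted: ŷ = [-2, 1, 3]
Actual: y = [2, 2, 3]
MSE = 5.667

MSE = (1/3)((-2-2)² + (1-2)² + (3-3)²) = (1/3)(16 + 1 + 0) = 5.667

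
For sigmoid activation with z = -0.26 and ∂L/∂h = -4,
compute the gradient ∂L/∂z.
∂L/∂z = -0.9833

σ(-0.26) = 0.4354
σ'(-0.26) = σ(-0.26)(1 - σ(-0.26)) = 0.4354 × 0.5646 = 0.2458
∂L/∂z = ∂L/∂h · σ'(z) = -4 × 0.2458 = -0.9833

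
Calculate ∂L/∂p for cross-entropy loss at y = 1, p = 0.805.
∂L/∂p = -1.242

∂L/∂p = -y/p + (1-y)/(1-p) = -1/0.805 + 0 = -1.242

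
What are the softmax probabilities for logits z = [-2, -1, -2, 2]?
p = [0.0169, 0.0458, 0.0169, 0.9205]

exp(z) = [0.1353, 0.3679, 0.1353, 7.389]
Sum = 8.028
p = [0.0169, 0.0458, 0.0169, 0.9205]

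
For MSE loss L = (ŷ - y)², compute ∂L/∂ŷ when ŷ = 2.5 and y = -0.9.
∂L/∂ŷ = 6.8

∂L/∂ŷ = 2(ŷ - y) = 2(2.5 - -0.9) = 2(3.4) = 6.8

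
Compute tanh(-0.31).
-0.3004

tanh(-0.31) = (e^(-0.31) - e^(0.31))/(e^(-0.31) + e^(0.31)) = -0.3004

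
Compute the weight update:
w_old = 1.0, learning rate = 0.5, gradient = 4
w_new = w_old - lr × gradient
w_new = -1

w_new = w - η·∂L/∂w = 1.0 - 0.5×(4) = 1.0 - (2) = -1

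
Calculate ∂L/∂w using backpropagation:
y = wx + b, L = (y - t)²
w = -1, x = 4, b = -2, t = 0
∂L/∂w = -48

y = wx + b = (-1)(4) + -2 = -6
∂L/∂y = 2(y - t) = 2(-6 - 0) = -12
∂y/∂w = x = 4
∂L/∂w = ∂L/∂y · ∂y/∂w = -12 × 4 = -48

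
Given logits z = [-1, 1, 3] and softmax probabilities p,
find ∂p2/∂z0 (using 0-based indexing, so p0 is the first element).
∂p2/∂z0 = -0.01376

p = softmax(z) = [0.01588, 0.1173, 0.8668]
p2 = 0.8668, p0 = 0.01588

∂p2/∂z0 = -p2 × p0 = -0.8668 × 0.01588 = -0.01376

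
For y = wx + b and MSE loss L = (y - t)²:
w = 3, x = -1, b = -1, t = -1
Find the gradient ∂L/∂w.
∂L/∂w = 6

y = wx + b = (3)(-1) + -1 = -4
∂L/∂y = 2(y - t) = 2(-4 - -1) = -6
∂y/∂w = x = -1
∂L/∂w = ∂L/∂y · ∂y/∂w = -6 × -1 = 6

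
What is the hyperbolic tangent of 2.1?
0.9705

tanh(2.1) = (e^(2.1) - e^(-2.1))/(e^(2.1) + e^(-2.1)) = 0.9705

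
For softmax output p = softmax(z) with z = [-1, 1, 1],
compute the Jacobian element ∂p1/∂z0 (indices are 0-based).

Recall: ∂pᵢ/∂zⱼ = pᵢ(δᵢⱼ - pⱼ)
∂p1/∂z0 = -0.02968

p = softmax(z) = [0.06338, 0.4683, 0.4683]
p1 = 0.4683, p0 = 0.06338

∂p1/∂z0 = -p1 × p0 = -0.4683 × 0.06338 = -0.02968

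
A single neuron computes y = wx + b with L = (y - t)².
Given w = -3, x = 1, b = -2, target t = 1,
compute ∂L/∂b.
∂L/∂b = -12

y = wx + b = (-3)(1) + -2 = -5
∂L/∂y = 2(y - t) = 2(-5 - 1) = -12
∂y/∂b = 1
∂L/∂b = ∂L/∂y · ∂y/∂b = -12 × 1 = -12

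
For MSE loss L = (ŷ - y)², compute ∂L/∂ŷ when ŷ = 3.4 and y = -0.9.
∂L/∂ŷ = 8.6

∂L/∂ŷ = 2(ŷ - y) = 2(3.4 - -0.9) = 2(4.3) = 8.6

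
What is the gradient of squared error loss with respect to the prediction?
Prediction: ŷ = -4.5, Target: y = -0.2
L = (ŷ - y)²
∂L/∂ŷ = -8.6

∂L/∂ŷ = 2(ŷ - y) = 2(-4.5 - -0.2) = 2(-4.3) = -8.6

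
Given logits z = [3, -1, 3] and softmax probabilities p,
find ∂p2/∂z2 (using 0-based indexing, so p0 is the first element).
∂p2/∂z2 = 0.25

p = softmax(z) = [0.4955, 0.009075, 0.4955]
p2 = 0.4955

∂p2/∂z2 = p2(1 - p2) = 0.4955 × (1 - 0.4955) = 0.25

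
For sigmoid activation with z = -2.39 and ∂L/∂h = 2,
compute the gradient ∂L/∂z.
∂L/∂z = 0.1538

σ(-2.39) = 0.08394
σ'(-2.39) = σ(-2.39)(1 - σ(-2.39)) = 0.08394 × 0.9161 = 0.07689
∂L/∂z = ∂L/∂h · σ'(z) = 2 × 0.07689 = 0.1538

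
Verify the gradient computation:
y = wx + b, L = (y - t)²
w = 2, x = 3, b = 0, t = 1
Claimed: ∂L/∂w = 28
Incorrect

y = (2)(3) + 0 = 6
∂L/∂y = 2(y - t) = 2(6 - 1) = 10
∂y/∂w = x = 3
∂L/∂w = 10 × 3 = 30

Claimed value: 28
Incorrect: The correct gradient is 30.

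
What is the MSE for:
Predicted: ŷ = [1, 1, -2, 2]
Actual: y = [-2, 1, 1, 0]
MSE = 5.5

MSE = (1/4)((1--2)² + (1-1)² + (-2-1)² + (2-0)²) = (1/4)(9 + 0 + 9 + 4) = 5.5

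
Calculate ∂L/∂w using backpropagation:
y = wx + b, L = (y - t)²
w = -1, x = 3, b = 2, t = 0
∂L/∂w = -6

y = wx + b = (-1)(3) + 2 = -1
∂L/∂y = 2(y - t) = 2(-1 - 0) = -2
∂y/∂w = x = 3
∂L/∂w = ∂L/∂y · ∂y/∂w = -2 × 3 = -6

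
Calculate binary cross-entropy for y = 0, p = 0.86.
L = 1.966

L = -0·log(0.86) - 1·log(0.14) = -log(0.14) = 1.966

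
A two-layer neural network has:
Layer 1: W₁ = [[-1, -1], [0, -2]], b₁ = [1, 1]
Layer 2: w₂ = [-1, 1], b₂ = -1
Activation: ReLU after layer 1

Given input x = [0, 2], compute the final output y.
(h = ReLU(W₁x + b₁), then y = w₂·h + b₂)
y = -1

Layer 1 pre-activation: z₁ = [-1, -3]
After ReLU: h = [0, 0]
Layer 2 output: y = -1×0 + 1×0 + -1 = -1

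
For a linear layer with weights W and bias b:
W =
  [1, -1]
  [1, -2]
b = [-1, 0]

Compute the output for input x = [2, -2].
y = [3, 6]

Wx = [1×2 + -1×-2, 1×2 + -2×-2]
   = [4, 6]
y = Wx + b = [4 + -1, 6 + 0] = [3, 6]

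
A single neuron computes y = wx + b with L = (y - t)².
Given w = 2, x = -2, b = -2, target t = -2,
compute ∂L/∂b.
∂L/∂b = -8

y = wx + b = (2)(-2) + -2 = -6
∂L/∂y = 2(y - t) = 2(-6 - -2) = -8
∂y/∂b = 1
∂L/∂b = ∂L/∂y · ∂y/∂b = -8 × 1 = -8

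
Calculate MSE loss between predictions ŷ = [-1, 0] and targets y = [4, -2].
MSE = 14.5

MSE = (1/2)((-1-4)² + (0--2)²) = (1/2)(25 + 4) = 14.5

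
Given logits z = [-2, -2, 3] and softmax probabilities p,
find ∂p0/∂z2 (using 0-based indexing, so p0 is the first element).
∂p0/∂z2 = -0.00656

p = softmax(z) = [0.006648, 0.006648, 0.9867]
p0 = 0.006648, p2 = 0.9867

∂p0/∂z2 = -p0 × p2 = -0.006648 × 0.9867 = -0.00656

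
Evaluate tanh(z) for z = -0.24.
-0.2355

tanh(-0.24) = (e^(-0.24) - e^(0.24))/(e^(-0.24) + e^(0.24)) = -0.2355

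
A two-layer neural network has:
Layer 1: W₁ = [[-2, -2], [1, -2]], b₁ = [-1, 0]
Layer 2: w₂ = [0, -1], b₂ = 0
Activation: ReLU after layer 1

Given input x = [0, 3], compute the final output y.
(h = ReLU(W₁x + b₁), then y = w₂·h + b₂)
y = 0

Layer 1 pre-activation: z₁ = [-7, -6]
After ReLU: h = [0, 0]
Layer 2 output: y = 0×0 + -1×0 + 0 = 0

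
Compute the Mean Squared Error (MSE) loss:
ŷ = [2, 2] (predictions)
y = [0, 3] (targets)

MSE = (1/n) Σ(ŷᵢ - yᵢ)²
MSE = 2.5

MSE = (1/2)((2-0)² + (2-3)²) = (1/2)(4 + 1) = 2.5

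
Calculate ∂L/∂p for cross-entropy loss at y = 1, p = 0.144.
∂L/∂p = -6.944

∂L/∂p = -y/p + (1-y)/(1-p) = -1/0.144 + 0 = -6.944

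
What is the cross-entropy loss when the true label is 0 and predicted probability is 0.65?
L = 1.05

L = -0·log(0.65) - 1·log(0.35) = -log(0.35) = 1.05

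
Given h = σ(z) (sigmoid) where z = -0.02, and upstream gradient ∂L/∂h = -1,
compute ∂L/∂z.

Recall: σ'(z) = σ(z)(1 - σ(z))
∂L/∂z = -0.25

σ(-0.02) = 0.495
σ'(-0.02) = σ(-0.02)(1 - σ(-0.02)) = 0.495 × 0.505 = 0.25
∂L/∂z = ∂L/∂h · σ'(z) = -1 × 0.25 = -0.25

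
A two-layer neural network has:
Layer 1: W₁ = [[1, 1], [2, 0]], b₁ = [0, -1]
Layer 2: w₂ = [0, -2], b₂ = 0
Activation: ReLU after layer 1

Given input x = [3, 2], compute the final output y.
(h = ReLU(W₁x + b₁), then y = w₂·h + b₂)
y = -10

Layer 1 pre-activation: z₁ = [5, 5]
After ReLU: h = [5, 5]
Layer 2 output: y = 0×5 + -2×5 + 0 = -10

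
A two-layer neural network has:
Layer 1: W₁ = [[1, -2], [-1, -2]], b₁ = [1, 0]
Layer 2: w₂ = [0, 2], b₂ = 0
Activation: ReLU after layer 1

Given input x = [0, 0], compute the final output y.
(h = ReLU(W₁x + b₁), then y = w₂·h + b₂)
y = 0

Layer 1 pre-activation: z₁ = [1, 0]
After ReLU: h = [1, 0]
Layer 2 output: y = 0×1 + 2×0 + 0 = 0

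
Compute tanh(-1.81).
-0.9478

tanh(-1.81) = (e^(-1.81) - e^(1.81))/(e^(-1.81) + e^(1.81)) = -0.9478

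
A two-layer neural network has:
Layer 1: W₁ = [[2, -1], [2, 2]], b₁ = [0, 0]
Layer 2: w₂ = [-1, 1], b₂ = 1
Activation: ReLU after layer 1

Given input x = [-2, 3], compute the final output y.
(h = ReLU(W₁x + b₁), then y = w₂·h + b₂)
y = 3

Layer 1 pre-activation: z₁ = [-7, 2]
After ReLU: h = [0, 2]
Layer 2 output: y = -1×0 + 1×2 + 1 = 3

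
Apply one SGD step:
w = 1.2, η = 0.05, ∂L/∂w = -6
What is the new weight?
w_new = 1.5

w_new = w - η·∂L/∂w = 1.2 - 0.05×(-6) = 1.2 - (-0.3) = 1.5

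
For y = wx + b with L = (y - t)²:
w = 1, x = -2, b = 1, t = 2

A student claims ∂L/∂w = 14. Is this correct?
Incorrect

y = (1)(-2) + 1 = -1
∂L/∂y = 2(y - t) = 2(-1 - 2) = -6
∂y/∂w = x = -2
∂L/∂w = -6 × -2 = 12

Claimed value: 14
Incorrect: The correct gradient is 12.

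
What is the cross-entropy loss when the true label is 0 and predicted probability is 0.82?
L = 1.715

L = -0·log(0.82) - 1·log(0.18) = -log(0.18) = 1.715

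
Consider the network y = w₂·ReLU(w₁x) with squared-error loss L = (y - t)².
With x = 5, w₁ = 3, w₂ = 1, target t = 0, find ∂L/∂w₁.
∂L/∂w₁ = 150

Forward pass:
z = w₁x = 3×5 = 15
h = ReLU(15) = 15
y = w₂h = 1×15 = 15

Backward pass:
∂L/∂y = 2(y - t) = 2(15 - 0) = 30
∂y/∂h = w₂ = 1
∂h/∂z = 1 (ReLU derivative)
∂z/∂w₁ = x = 5

∂L/∂w₁ = 30 × 1 × 1 × 5 = 150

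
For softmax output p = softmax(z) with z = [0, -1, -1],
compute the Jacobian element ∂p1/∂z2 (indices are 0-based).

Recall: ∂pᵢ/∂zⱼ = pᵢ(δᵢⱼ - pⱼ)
∂p1/∂z2 = -0.04492

p = softmax(z) = [0.5761, 0.2119, 0.2119]
p1 = 0.2119, p2 = 0.2119

∂p1/∂z2 = -p1 × p2 = -0.2119 × 0.2119 = -0.04492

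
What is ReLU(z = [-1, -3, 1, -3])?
h = [0, 0, 1, 0]

ReLU applied element-wise: max(0,-1)=0, max(0,-3)=0, max(0,1)=1, max(0,-3)=0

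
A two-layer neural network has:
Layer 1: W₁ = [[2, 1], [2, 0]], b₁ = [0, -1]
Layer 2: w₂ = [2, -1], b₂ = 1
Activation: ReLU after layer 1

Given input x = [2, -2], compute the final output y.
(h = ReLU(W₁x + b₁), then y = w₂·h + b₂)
y = 2

Layer 1 pre-activation: z₁ = [2, 3]
After ReLU: h = [2, 3]
Layer 2 output: y = 2×2 + -1×3 + 1 = 2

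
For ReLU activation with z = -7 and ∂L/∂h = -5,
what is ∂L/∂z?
∂L/∂z = 0

h = ReLU(-7) = 0
Since z < 0: ∂h/∂z = 0
∂L/∂z = ∂L/∂h · ∂h/∂z = -5 × 0 = 0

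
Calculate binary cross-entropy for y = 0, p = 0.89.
L = 2.207

L = -0·log(0.89) - 1·log(0.11) = -log(0.11) = 2.207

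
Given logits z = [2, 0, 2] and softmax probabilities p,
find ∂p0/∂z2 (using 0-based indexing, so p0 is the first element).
∂p0/∂z2 = -0.2193

p = softmax(z) = [0.4683, 0.06338, 0.4683]
p0 = 0.4683, p2 = 0.4683

∂p0/∂z2 = -p0 × p2 = -0.4683 × 0.4683 = -0.2193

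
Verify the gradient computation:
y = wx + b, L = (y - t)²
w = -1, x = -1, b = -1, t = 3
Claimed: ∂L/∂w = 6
Correct

y = (-1)(-1) + -1 = 0
∂L/∂y = 2(y - t) = 2(0 - 3) = -6
∂y/∂w = x = -1
∂L/∂w = -6 × -1 = 6

Claimed value: 6
Correct: The correct gradient is 6.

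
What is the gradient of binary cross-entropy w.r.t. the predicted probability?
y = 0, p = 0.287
∂L/∂p = 1.403

∂L/∂p = -y/p + (1-y)/(1-p) = 0 + 1/0.713 = 1.403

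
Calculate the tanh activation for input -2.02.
-0.9654

tanh(-2.02) = (e^(-2.02) - e^(2.02))/(e^(-2.02) + e^(2.02)) = -0.9654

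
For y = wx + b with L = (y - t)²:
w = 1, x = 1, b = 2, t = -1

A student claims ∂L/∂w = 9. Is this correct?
Incorrect

y = (1)(1) + 2 = 3
∂L/∂y = 2(y - t) = 2(3 - -1) = 8
∂y/∂w = x = 1
∂L/∂w = 8 × 1 = 8

Claimed value: 9
Incorrect: The correct gradient is 8.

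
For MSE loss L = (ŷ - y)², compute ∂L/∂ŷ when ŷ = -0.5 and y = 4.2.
∂L/∂ŷ = -9.4

∂L/∂ŷ = 2(ŷ - y) = 2(-0.5 - 4.2) = 2(-4.7) = -9.4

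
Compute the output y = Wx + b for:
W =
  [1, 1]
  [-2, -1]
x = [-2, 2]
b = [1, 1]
y = [1, 3]

Wx = [1×-2 + 1×2, -2×-2 + -1×2]
   = [0, 2]
y = Wx + b = [0 + 1, 2 + 1] = [1, 3]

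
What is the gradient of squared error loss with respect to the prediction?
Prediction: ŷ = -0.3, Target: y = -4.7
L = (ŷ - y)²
∂L/∂ŷ = 8.8

∂L/∂ŷ = 2(ŷ - y) = 2(-0.3 - -4.7) = 2(4.4) = 8.8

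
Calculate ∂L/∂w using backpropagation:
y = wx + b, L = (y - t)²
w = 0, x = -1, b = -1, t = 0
∂L/∂w = 2

y = wx + b = (0)(-1) + -1 = -1
∂L/∂y = 2(y - t) = 2(-1 - 0) = -2
∂y/∂w = x = -1
∂L/∂w = ∂L/∂y · ∂y/∂w = -2 × -1 = 2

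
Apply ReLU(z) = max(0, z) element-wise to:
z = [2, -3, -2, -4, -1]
h = [2, 0, 0, 0, 0]

ReLU applied element-wise: max(0,2)=2, max(0,-3)=0, max(0,-2)=0, max(0,-4)=0, max(0,-1)=0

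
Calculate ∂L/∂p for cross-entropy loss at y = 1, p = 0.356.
∂L/∂p = -2.809

∂L/∂p = -y/p + (1-y)/(1-p) = -1/0.356 + 0 = -2.809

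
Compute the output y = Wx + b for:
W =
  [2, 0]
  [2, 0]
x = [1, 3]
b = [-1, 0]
y = [1, 2]

Wx = [2×1 + 0×3, 2×1 + 0×3]
   = [2, 2]
y = Wx + b = [2 + -1, 2 + 0] = [1, 2]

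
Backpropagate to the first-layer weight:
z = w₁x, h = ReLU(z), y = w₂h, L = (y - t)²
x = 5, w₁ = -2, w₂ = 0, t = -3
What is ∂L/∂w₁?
∂L/∂w₁ = 0

Forward pass:
z = w₁x = -2×5 = -10
h = ReLU(-10) = 0
y = w₂h = 0×0 = 0

Backward pass:
∂L/∂y = 2(y - t) = 2(0 - -3) = 6
∂y/∂h = w₂ = 0
∂h/∂z = 0 (ReLU derivative)
∂z/∂w₁ = x = 5

∂L/∂w₁ = 6 × 0 × 0 × 5 = 0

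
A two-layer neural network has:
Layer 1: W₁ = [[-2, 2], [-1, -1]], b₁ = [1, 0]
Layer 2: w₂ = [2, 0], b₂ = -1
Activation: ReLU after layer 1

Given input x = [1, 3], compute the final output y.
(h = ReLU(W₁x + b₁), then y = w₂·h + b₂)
y = 9

Layer 1 pre-activation: z₁ = [5, -4]
After ReLU: h = [5, 0]
Layer 2 output: y = 2×5 + 0×0 + -1 = 9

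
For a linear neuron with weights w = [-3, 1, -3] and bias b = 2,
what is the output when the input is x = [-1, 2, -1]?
y = 10

y = (-3)(-1) + (1)(2) + (-3)(-1) + 2 = 10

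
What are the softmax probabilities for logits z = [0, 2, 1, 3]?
p = [0.0321, 0.2369, 0.0871, 0.6439]

exp(z) = [1, 7.389, 2.718, 20.09]
Sum = 31.19
p = [0.0321, 0.2369, 0.0871, 0.6439]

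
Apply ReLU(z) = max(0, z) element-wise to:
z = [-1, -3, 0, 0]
h = [0, 0, 0, 0]

ReLU applied element-wise: max(0,-1)=0, max(0,-3)=0, max(0,0)=0, max(0,0)=0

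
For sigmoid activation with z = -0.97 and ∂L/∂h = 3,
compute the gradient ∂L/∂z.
∂L/∂z = 0.598

σ(-0.97) = 0.2749
σ'(-0.97) = σ(-0.97)(1 - σ(-0.97)) = 0.2749 × 0.7251 = 0.1993
∂L/∂z = ∂L/∂h · σ'(z) = 3 × 0.1993 = 0.598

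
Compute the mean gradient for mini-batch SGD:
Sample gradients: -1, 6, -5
Average gradient = 0

Average = (1/3)(-1 + 6 + -5) = 0/3 = 0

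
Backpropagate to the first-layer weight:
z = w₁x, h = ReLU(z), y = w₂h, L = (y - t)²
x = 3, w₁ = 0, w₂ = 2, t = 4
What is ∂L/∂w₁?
∂L/∂w₁ = 0

Forward pass:
z = w₁x = 0×3 = 0
h = ReLU(0) = 0
y = w₂h = 2×0 = 0

Backward pass:
∂L/∂y = 2(y - t) = 2(0 - 4) = -8
∂y/∂h = w₂ = 2
∂h/∂z = 0 (ReLU derivative)
∂z/∂w₁ = x = 3

∂L/∂w₁ = -8 × 2 × 0 × 3 = 0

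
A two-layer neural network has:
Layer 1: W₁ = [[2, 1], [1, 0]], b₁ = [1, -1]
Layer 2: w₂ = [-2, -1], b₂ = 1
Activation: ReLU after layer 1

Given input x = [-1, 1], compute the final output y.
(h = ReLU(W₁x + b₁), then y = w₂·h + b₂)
y = 1

Layer 1 pre-activation: z₁ = [0, -2]
After ReLU: h = [0, 0]
Layer 2 output: y = -2×0 + -1×0 + 1 = 1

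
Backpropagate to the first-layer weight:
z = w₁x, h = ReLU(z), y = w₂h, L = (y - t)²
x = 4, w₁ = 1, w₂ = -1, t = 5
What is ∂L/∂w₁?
∂L/∂w₁ = 72

Forward pass:
z = w₁x = 1×4 = 4
h = ReLU(4) = 4
y = w₂h = -1×4 = -4

Backward pass:
∂L/∂y = 2(y - t) = 2(-4 - 5) = -18
∂y/∂h = w₂ = -1
∂h/∂z = 1 (ReLU derivative)
∂z/∂w₁ = x = 4

∂L/∂w₁ = -18 × -1 × 1 × 4 = 72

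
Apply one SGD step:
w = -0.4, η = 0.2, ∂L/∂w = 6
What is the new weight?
w_new = -1.6

w_new = w - η·∂L/∂w = -0.4 - 0.2×(6) = -0.4 - (1.2) = -1.6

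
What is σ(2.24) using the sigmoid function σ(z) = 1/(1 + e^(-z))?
0.9038

sigmoid(2.24) = 1/(1 + e^(-2.24)) = 1/(1 + 0.1065) = 0.9038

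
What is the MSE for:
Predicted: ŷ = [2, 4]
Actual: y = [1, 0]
MSE = 8.5

MSE = (1/2)((2-1)² + (4-0)²) = (1/2)(1 + 16) = 8.5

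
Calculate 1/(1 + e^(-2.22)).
0.902

sigmoid(2.22) = 1/(1 + e^(-2.22)) = 1/(1 + 0.1086) = 0.902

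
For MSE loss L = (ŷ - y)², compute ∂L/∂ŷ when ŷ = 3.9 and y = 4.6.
∂L/∂ŷ = -1.4

∂L/∂ŷ = 2(ŷ - y) = 2(3.9 - 4.6) = 2(-0.7) = -1.4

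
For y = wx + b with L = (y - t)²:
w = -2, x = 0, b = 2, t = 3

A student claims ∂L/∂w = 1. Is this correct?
Incorrect

y = (-2)(0) + 2 = 2
∂L/∂y = 2(y - t) = 2(2 - 3) = -2
∂y/∂w = x = 0
∂L/∂w = -2 × 0 = 0

Claimed value: 1
Incorrect: The correct gradient is 0.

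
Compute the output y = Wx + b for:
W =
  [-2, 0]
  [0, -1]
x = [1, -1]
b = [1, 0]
y = [-1, 1]

Wx = [-2×1 + 0×-1, 0×1 + -1×-1]
   = [-2, 1]
y = Wx + b = [-2 + 1, 1 + 0] = [-1, 1]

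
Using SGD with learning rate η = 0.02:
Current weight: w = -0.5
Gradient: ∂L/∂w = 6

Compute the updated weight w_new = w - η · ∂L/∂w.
w_new = -0.62

w_new = w - η·∂L/∂w = -0.5 - 0.02×(6) = -0.5 - (0.12) = -0.62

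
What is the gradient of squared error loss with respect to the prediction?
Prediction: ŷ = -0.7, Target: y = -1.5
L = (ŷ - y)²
∂L/∂ŷ = 1.6

∂L/∂ŷ = 2(ŷ - y) = 2(-0.7 - -1.5) = 2(0.8) = 1.6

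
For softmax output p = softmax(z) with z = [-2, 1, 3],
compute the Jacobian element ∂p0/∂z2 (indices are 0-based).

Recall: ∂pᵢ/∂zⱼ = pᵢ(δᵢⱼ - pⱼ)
∂p0/∂z2 = -0.005166

p = softmax(z) = [0.0059, 0.1185, 0.8756]
p0 = 0.0059, p2 = 0.8756

∂p0/∂z2 = -p0 × p2 = -0.0059 × 0.8756 = -0.005166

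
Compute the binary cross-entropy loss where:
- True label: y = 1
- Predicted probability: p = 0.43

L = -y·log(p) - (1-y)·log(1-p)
L = 0.844

L = -1·log(0.43) - 0·log(0.57) = -log(0.43) = 0.844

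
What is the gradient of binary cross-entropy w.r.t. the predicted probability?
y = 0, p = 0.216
∂L/∂p = 1.276

∂L/∂p = -y/p + (1-y)/(1-p) = 0 + 1/0.784 = 1.276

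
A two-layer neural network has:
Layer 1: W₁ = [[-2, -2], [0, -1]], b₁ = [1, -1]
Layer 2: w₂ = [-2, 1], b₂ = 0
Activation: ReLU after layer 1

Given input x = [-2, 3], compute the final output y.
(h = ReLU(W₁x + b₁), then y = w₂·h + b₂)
y = 0

Layer 1 pre-activation: z₁ = [-1, -4]
After ReLU: h = [0, 0]
Layer 2 output: y = -2×0 + 1×0 + 0 = 0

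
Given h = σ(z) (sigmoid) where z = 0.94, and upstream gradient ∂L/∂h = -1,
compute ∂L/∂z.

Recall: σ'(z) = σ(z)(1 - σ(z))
∂L/∂z = -0.202

σ(0.94) = 0.7191
σ'(0.94) = σ(0.94)(1 - σ(0.94)) = 0.7191 × 0.2809 = 0.202
∂L/∂z = ∂L/∂h · σ'(z) = -1 × 0.202 = -0.202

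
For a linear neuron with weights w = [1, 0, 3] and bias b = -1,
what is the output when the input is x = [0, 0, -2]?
y = -7

y = (1)(0) + (0)(0) + (3)(-2) + -1 = -7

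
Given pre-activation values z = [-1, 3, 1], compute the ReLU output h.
h = [0, 3, 1]

ReLU applied element-wise: max(0,-1)=0, max(0,3)=3, max(0,1)=1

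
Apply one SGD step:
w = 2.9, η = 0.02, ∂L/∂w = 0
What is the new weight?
w_new = 2.9

w_new = w - η·∂L/∂w = 2.9 - 0.02×(0) = 2.9 - (0) = 2.9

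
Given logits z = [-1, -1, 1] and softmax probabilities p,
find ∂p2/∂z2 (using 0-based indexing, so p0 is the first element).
∂p2/∂z2 = 0.1676

p = softmax(z) = [0.1065, 0.1065, 0.787]
p2 = 0.787

∂p2/∂z2 = p2(1 - p2) = 0.787 × (1 - 0.787) = 0.1676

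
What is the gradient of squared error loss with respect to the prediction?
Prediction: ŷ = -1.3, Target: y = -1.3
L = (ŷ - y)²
∂L/∂ŷ = 0.0

∂L/∂ŷ = 2(ŷ - y) = 2(-1.3 - -1.3) = 2(0.0) = 0.0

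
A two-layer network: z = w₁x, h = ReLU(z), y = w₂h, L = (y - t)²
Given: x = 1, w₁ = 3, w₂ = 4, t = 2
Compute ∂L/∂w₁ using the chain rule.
∂L/∂w₁ = 80

Forward pass:
z = w₁x = 3×1 = 3
h = ReLU(3) = 3
y = w₂h = 4×3 = 12

Backward pass:
∂L/∂y = 2(y - t) = 2(12 - 2) = 20
∂y/∂h = w₂ = 4
∂h/∂z = 1 (ReLU derivative)
∂z/∂w₁ = x = 1

∂L/∂w₁ = 20 × 4 × 1 × 1 = 80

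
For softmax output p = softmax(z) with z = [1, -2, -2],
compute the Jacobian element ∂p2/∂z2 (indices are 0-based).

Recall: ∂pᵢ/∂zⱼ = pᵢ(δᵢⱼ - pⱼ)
∂p2/∂z2 = 0.04323

p = softmax(z) = [0.9094, 0.04528, 0.04528]
p2 = 0.04528

∂p2/∂z2 = p2(1 - p2) = 0.04528 × (1 - 0.04528) = 0.04323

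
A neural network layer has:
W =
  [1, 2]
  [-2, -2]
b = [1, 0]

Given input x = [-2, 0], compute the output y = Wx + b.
y = [-1, 4]

Wx = [1×-2 + 2×0, -2×-2 + -2×0]
   = [-2, 4]
y = Wx + b = [-2 + 1, 4 + 0] = [-1, 4]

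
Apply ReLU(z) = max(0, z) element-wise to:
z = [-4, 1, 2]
h = [0, 1, 2]

ReLU applied element-wise: max(0,-4)=0, max(0,1)=1, max(0,2)=2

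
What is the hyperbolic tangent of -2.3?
-0.9801

tanh(-2.3) = (e^(-2.3) - e^(2.3))/(e^(-2.3) + e^(2.3)) = -0.9801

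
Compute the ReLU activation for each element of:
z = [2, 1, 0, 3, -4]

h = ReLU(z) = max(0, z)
h = [2, 1, 0, 3, 0]

ReLU applied element-wise: max(0,2)=2, max(0,1)=1, max(0,0)=0, max(0,3)=3, max(0,-4)=0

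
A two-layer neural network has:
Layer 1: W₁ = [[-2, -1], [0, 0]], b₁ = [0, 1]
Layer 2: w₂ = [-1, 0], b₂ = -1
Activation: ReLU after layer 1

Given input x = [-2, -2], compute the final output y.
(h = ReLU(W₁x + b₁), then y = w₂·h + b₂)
y = -7

Layer 1 pre-activation: z₁ = [6, 1]
After ReLU: h = [6, 1]
Layer 2 output: y = -1×6 + 0×1 + -1 = -7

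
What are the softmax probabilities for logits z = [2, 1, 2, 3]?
p = [0.1966, 0.0723, 0.1966, 0.5344]

exp(z) = [7.389, 2.718, 7.389, 20.09]
Sum = 37.58
p = [0.1966, 0.0723, 0.1966, 0.5344]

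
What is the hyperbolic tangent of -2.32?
-0.9809

tanh(-2.32) = (e^(-2.32) - e^(2.32))/(e^(-2.32) + e^(2.32)) = -0.9809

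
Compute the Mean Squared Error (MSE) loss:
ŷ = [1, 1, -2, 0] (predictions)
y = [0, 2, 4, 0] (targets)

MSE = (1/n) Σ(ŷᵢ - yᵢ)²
MSE = 9.5

MSE = (1/4)((1-0)² + (1-2)² + (-2-4)² + (0-0)²) = (1/4)(1 + 1 + 36 + 0) = 9.5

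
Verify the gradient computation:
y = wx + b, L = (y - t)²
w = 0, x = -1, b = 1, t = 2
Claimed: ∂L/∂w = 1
Incorrect

y = (0)(-1) + 1 = 1
∂L/∂y = 2(y - t) = 2(1 - 2) = -2
∂y/∂w = x = -1
∂L/∂w = -2 × -1 = 2

Claimed value: 1
Incorrect: The correct gradient is 2.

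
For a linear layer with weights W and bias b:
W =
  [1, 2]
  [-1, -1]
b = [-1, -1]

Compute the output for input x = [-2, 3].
y = [3, -2]

Wx = [1×-2 + 2×3, -1×-2 + -1×3]
   = [4, -1]
y = Wx + b = [4 + -1, -1 + -1] = [3, -2]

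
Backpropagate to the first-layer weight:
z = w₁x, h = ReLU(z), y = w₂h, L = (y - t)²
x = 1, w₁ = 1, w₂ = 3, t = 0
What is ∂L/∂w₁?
∂L/∂w₁ = 18

Forward pass:
z = w₁x = 1×1 = 1
h = ReLU(1) = 1
y = w₂h = 3×1 = 3

Backward pass:
∂L/∂y = 2(y - t) = 2(3 - 0) = 6
∂y/∂h = w₂ = 3
∂h/∂z = 1 (ReLU derivative)
∂z/∂w₁ = x = 1

∂L/∂w₁ = 6 × 3 × 1 × 1 = 18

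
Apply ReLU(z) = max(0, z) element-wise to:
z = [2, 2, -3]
h = [2, 2, 0]

ReLU applied element-wise: max(0,2)=2, max(0,2)=2, max(0,-3)=0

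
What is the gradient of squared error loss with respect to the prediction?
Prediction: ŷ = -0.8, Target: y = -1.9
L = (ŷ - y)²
∂L/∂ŷ = 2.2

∂L/∂ŷ = 2(ŷ - y) = 2(-0.8 - -1.9) = 2(1.1) = 2.2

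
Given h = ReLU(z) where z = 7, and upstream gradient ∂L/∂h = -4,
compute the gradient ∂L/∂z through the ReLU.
∂L/∂z = -4

h = ReLU(7) = 7
Since z > 0: ∂h/∂z = 1
∂L/∂z = ∂L/∂h · ∂h/∂z = -4 × 1 = -4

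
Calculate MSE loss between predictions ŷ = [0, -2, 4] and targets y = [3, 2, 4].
MSE = 8.333

MSE = (1/3)((0-3)² + (-2-2)² + (4-4)²) = (1/3)(9 + 16 + 0) = 8.333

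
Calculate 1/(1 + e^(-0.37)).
0.5915

sigmoid(0.37) = 1/(1 + e^(-0.37)) = 1/(1 + 0.6907) = 0.5915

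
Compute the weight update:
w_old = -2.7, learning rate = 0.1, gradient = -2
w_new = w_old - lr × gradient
w_new = -2.5

w_new = w - η·∂L/∂w = -2.7 - 0.1×(-2) = -2.7 - (-0.2) = -2.5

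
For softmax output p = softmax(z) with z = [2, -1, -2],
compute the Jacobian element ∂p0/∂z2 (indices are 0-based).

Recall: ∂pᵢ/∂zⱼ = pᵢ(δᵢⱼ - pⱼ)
∂p0/∂z2 = -0.01605

p = softmax(z) = [0.9362, 0.04661, 0.01715]
p0 = 0.9362, p2 = 0.01715

∂p0/∂z2 = -p0 × p2 = -0.9362 × 0.01715 = -0.01605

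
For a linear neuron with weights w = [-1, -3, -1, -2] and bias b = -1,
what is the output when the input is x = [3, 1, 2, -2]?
y = -5

y = (-1)(3) + (-3)(1) + (-1)(2) + (-2)(-2) + -1 = -5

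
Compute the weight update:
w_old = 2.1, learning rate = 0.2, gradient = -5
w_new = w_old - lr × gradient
w_new = 3.1

w_new = w - η·∂L/∂w = 2.1 - 0.2×(-5) = 2.1 - (-1) = 3.1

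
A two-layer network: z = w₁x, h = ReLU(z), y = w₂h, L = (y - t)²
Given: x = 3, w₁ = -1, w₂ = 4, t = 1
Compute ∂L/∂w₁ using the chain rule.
∂L/∂w₁ = 0

Forward pass:
z = w₁x = -1×3 = -3
h = ReLU(-3) = 0
y = w₂h = 4×0 = 0

Backward pass:
∂L/∂y = 2(y - t) = 2(0 - 1) = -2
∂y/∂h = w₂ = 4
∂h/∂z = 0 (ReLU derivative)
∂z/∂w₁ = x = 3

∂L/∂w₁ = -2 × 4 × 0 × 3 = 0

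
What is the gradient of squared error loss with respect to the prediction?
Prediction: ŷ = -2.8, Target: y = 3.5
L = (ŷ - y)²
∂L/∂ŷ = -12.6

∂L/∂ŷ = 2(ŷ - y) = 2(-2.8 - 3.5) = 2(-6.3) = -12.6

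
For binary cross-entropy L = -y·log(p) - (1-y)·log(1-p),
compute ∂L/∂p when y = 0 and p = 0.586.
∂L/∂p = 2.415

∂L/∂p = -y/p + (1-y)/(1-p) = 0 + 1/0.414 = 2.415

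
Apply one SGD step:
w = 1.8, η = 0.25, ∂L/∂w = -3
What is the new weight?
w_new = 2.55

w_new = w - η·∂L/∂w = 1.8 - 0.25×(-3) = 1.8 - (-0.75) = 2.55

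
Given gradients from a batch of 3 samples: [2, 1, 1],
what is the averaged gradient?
Average gradient = 1.333

Average = (1/3)(2 + 1 + 1) = 4/3 = 1.333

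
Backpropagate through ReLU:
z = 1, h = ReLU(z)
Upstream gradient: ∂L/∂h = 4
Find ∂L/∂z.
∂L/∂z = 4

h = ReLU(1) = 1
Since z > 0: ∂h/∂z = 1
∂L/∂z = ∂L/∂h · ∂h/∂z = 4 × 1 = 4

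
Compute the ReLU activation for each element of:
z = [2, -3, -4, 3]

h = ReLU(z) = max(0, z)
h = [2, 0, 0, 3]

ReLU applied element-wise: max(0,2)=2, max(0,-3)=0, max(0,-4)=0, max(0,3)=3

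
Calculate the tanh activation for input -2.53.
-0.9874

tanh(-2.53) = (e^(-2.53) - e^(2.53))/(e^(-2.53) + e^(2.53)) = -0.9874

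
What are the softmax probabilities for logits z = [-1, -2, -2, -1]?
p = [0.3655, 0.1345, 0.1345, 0.3655]

exp(z) = [0.3679, 0.1353, 0.1353, 0.3679]
Sum = 1.006
p = [0.3655, 0.1345, 0.1345, 0.3655]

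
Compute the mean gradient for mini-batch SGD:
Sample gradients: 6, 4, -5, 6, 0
Average gradient = 2.2

Average = (1/5)(6 + 4 + -5 + 6 + 0) = 11/5 = 2.2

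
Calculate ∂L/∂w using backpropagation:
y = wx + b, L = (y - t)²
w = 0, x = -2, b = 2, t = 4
∂L/∂w = 8

y = wx + b = (0)(-2) + 2 = 2
∂L/∂y = 2(y - t) = 2(2 - 4) = -4
∂y/∂w = x = -2
∂L/∂w = ∂L/∂y · ∂y/∂w = -4 × -2 = 8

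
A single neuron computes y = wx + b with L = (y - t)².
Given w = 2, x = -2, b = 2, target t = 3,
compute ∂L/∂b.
∂L/∂b = -10

y = wx + b = (2)(-2) + 2 = -2
∂L/∂y = 2(y - t) = 2(-2 - 3) = -10
∂y/∂b = 1
∂L/∂b = ∂L/∂y · ∂y/∂b = -10 × 1 = -10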